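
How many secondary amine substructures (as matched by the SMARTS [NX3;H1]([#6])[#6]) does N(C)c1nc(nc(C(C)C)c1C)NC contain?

[NX3;H1]([#6])[#6] is the SMARTS for a secondary amine: a trivalent nitrogen with one H, bonded to two carbons.
The molecule carries 2 separate instances of an N-methylamino group (-NHCH3) meeting every constraint; each maps to a distinct set of atoms, giving 2 matches.

2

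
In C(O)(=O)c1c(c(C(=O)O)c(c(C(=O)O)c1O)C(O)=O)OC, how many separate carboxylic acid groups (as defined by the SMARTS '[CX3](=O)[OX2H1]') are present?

[CX3](=O)[OX2H1] is the SMARTS for a carboxylic acid: an sp2 carbon double-bonded to O and single-bonded to an -OH oxygen.
The molecule carries 4 separate instances of a carboxylic acid group (-C(=O)OH) meeting every constraint; each maps to a distinct set of atoms, giving 4 matches.

4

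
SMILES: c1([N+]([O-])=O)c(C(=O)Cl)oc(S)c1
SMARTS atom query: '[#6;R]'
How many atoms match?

4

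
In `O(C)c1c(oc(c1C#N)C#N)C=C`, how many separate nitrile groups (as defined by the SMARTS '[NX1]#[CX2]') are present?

2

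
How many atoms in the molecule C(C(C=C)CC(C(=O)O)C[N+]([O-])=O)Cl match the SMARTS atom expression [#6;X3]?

3

Check the 14 heavy atoms by environment: 5× C (X4) → no; 3× C (X3) → match; 2× O (X1) → no; 1× O (X2) → no; 1× N (charge +1, X3) → no; 1× O (charge -1, X1) → no; 1× Cl (X1) → no.
That gives 3 matching atoms.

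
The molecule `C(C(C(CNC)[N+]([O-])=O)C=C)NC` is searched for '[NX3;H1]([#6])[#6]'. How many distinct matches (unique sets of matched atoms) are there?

2

[NX3;H1]([#6])[#6] is the SMARTS for a secondary amine: a trivalent nitrogen with one H, bonded to two carbons.
The molecule carries 2 separate instances of an N-methylamino group (-NHCH3) meeting every constraint; each maps to a distinct set of atoms, giving 2 matches.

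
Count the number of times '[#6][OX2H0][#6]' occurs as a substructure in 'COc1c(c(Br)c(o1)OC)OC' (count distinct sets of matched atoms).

3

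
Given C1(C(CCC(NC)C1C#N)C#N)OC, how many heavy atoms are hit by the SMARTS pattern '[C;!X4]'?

Check the 14 heavy atoms by environment: 8× C (X4) → no; 1× O (X2) → no; 2× C (X2) → match; 2× N (X1) → no; 1× N (X3) → no.
That gives 2 matching atoms.

2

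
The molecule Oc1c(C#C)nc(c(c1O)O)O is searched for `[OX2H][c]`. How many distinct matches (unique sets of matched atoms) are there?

4

[OX2H][c] is the SMARTS for a phenol: a hydroxyl oxygen attached to an aromatic carbon.
The molecule carries 4 separate instances of a hydroxyl group (-OH) meeting every constraint; each maps to a distinct set of atoms, giving 4 matches.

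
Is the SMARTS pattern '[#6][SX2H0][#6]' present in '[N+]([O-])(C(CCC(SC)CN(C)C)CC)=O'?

Yes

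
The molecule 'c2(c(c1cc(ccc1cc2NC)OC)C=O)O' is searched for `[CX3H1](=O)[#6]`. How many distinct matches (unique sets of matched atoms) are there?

1

[CX3H1](=O)[#6] is the SMARTS for an aldehyde: an sp2 carbon with one H, double-bonded to O and single-bonded to carbon.
Exactly one fragment in the molecule meets all constraints, giving 1 match.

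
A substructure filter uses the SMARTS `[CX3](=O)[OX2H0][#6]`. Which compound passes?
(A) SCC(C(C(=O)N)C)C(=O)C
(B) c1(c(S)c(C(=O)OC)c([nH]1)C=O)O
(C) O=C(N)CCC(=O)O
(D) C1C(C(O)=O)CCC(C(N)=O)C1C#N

[CX3](=O)[OX2H0][#6] describes a carbonyl carbon bonded to an oxygen that is itself bonded to carbon (no H on that O) (an ester).
(A) has a primary amide (-C(=O)NH2) but the carbonyl is bonded to N, not to an O-C linkage.
(B) contains a methyl-ester group (-C(=O)OCH3), which satisfies every atom and bond constraint.
(C) has a carboxylic acid group (-C(=O)OH) but the singly-bonded O carries H (OX2H1, not H0).
(D) has a primary amide (-C(=O)NH2) but the carbonyl is bonded to N, not to an O-C linkage.
So the answer is (B).

B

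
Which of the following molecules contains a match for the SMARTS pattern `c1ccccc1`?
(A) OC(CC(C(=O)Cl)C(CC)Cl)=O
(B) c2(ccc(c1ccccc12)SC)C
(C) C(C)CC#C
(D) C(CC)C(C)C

c1ccccc1 describes six aromatic carbons in a ring (a benzene ring).
(A) has a methyl group (-CH3) but no six-membered all-carbon aromatic ring is present.
(B) contains the required atom environment, so the pattern matches.
(C) has a methyl group (-CH3) but no six-membered all-carbon aromatic ring is present.
(D) has a methyl group (-CH3) but no six-membered all-carbon aromatic ring is present.
So the answer is (B).

B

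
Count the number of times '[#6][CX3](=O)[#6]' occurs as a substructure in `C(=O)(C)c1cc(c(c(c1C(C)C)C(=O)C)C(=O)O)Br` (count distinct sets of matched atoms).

2

[#6][CX3](=O)[#6] is the SMARTS for a ketone: a carbonyl carbon (no H) flanked by two carbons.
The molecule carries 2 separate instances of an acetyl/ketone group (-C(=O)CH3) meeting every constraint; each maps to a distinct set of atoms, giving 2 matches.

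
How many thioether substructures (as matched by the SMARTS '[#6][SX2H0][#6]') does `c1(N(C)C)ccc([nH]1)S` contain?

0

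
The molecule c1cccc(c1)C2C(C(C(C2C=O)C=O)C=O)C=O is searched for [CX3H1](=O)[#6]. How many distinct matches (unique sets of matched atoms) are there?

4

[CX3H1](=O)[#6] is the SMARTS for an aldehyde: an sp2 carbon with one H, double-bonded to O and single-bonded to carbon.
The molecule carries 4 separate instances of an aldehyde (-CHO) meeting every constraint; each maps to a distinct set of atoms, giving 4 matches.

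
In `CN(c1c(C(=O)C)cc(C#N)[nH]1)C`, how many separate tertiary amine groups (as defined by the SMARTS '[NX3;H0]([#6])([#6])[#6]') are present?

1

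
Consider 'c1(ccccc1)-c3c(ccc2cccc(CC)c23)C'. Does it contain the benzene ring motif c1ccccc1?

Yes

The pattern c1ccccc1 describes six aromatic carbons in a ring — a benzene ring.
The molecule carries a phenyl ring, whose atoms satisfy every constraint of the query, so the pattern matches.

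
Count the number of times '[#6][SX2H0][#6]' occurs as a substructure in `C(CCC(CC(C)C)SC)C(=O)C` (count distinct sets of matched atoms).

[#6][SX2H0][#6] is the SMARTS for a thioether: an aliphatic sulfur bridging two carbons with no H on the sulfur.
Exactly one fragment in the molecule meets all constraints, giving 1 match.

1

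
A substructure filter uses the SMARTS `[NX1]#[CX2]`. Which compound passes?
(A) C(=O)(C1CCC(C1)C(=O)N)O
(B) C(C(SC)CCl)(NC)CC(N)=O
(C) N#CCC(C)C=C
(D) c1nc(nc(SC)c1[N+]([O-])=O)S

[NX1]#[CX2] describes a nitrogen triple-bonded to a two-connected carbon (a nitrile).
(A) has a primary amide (-C(=O)NH2) but the nitrogen is NX3, not NX1.
(B) has a primary amide (-C(=O)NH2) but the nitrogen is NX3, not NX1.
(C) contains a nitrile (-C#N), which satisfies every atom and bond constraint.
(D) has a nitro group (-[N+](=O)[O-]) but there is no C#N triple bond.
So the answer is (C).

C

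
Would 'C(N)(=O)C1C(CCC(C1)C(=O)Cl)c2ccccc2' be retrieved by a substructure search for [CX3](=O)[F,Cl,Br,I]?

Yes

The pattern [CX3](=O)[F,Cl,Br,I] describes a carbonyl carbon bonded to a halogen — an acyl halide.
The molecule carries an acyl chloride (-C(=O)Cl), whose atoms satisfy every constraint of the query, so the pattern matches.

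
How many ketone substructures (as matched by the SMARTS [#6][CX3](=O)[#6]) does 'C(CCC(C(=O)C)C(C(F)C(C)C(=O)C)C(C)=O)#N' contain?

3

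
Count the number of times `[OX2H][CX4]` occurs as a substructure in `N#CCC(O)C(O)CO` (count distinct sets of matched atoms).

3

[OX2H][CX4] is the SMARTS for an aliphatic alcohol: a hydroxyl oxygen bound to an sp3 (X4) carbon.
The molecule carries 3 separate instances of a hydroxyl group (-OH) meeting every constraint; each maps to a distinct set of atoms, giving 3 matches.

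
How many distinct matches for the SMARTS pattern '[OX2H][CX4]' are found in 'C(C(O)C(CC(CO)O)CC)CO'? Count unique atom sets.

4

[OX2H][CX4] is the SMARTS for an aliphatic alcohol: a hydroxyl oxygen bound to an sp3 (X4) carbon.
The molecule carries 4 separate instances of a hydroxyl group (-OH) meeting every constraint; each maps to a distinct set of atoms, giving 4 matches.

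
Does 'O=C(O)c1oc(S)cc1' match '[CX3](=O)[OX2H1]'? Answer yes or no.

Yes

The pattern [CX3](=O)[OX2H1] describes an sp2 carbon double-bonded to O and single-bonded to an -OH oxygen — a carboxylic acid.
The molecule carries a carboxylic acid group (-C(=O)OH), whose atoms satisfy every constraint of the query, so the pattern matches.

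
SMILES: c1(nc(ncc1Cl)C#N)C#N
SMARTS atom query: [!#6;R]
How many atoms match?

2

The query [!#6;R] means: non-carbon atom that is part of a ring.
Check the 11 heavy atoms by environment: 2× n (aromatic, in 6-ring) → match; 4× c (aromatic, in 6-ring) → no; 2× C (acyclic) → no; 2× N (acyclic) → no; 1× Cl (acyclic) → no.
That gives 2 matching atoms.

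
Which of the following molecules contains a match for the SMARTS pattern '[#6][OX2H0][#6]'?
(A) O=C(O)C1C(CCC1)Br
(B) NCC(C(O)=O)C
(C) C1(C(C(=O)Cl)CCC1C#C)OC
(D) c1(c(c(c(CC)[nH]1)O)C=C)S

[#6][OX2H0][#6] describes an aliphatic oxygen bridging two carbons with no H on the oxygen (an ether).
(A) has a carboxylic acid group (-C(=O)OH) but the -OH oxygen has H1; the =O is OX1, not OX2.
(B) has a carboxylic acid group (-C(=O)OH) but the -OH oxygen has H1; the =O is OX1, not OX2.
(C) contains a methoxy ether (-OCH3), which satisfies every atom and bond constraint.
(D) has a hydroxyl group (-OH) but the oxygen has H1, not H0 bridging two carbons.
So the answer is (C).

C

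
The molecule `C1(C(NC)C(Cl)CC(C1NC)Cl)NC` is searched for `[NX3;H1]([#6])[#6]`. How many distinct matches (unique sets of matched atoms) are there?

3

[NX3;H1]([#6])[#6] is the SMARTS for a secondary amine: a trivalent nitrogen with one H, bonded to two carbons.
The molecule carries 3 separate instances of an N-methylamino group (-NHCH3) meeting every constraint; each maps to a distinct set of atoms, giving 3 matches.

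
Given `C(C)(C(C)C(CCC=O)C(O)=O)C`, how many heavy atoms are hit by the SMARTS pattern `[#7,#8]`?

3

The query [#7,#8] means: nitrogen or oxygen (comma = OR).
Check the 13 heavy atoms by environment: 10× C → no; 3× O → match.
That gives 3 matching atoms.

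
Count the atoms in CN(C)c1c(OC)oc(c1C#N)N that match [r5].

5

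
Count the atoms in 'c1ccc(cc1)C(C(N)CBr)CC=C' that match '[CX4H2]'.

The query [CX4H2] means: sp3 carbon (X4) with exactly two hydrogens.
Check the 14 heavy atoms by environment: 2× C (H2, X4) → match; 2× C (H1, X4) → no; 1× C (H1, X3) → no; 1× C (H2, X3) → no; 1× Br (H0, X1) → no; 1× N (H2, X3) → no; 1× c (aromatic, H0, X3) → no; 5× c (aromatic, H1, X3) → no.
That gives 2 matching atoms.

2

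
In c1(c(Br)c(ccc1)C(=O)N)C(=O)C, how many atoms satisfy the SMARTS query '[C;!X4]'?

2

The query [C;!X4] means: aliphatic carbon that does not have four total connections.
Check the 13 heavy atoms by environment: 6× c (aromatic, X3) → no; 2× C (X3) → match; 2× O (X1) → no; 1× C (X4) → no; 1× N (X3) → no; 1× Br (X1) → no.
That gives 2 matching atoms.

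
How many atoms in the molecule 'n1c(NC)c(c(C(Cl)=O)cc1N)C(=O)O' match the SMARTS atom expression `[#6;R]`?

5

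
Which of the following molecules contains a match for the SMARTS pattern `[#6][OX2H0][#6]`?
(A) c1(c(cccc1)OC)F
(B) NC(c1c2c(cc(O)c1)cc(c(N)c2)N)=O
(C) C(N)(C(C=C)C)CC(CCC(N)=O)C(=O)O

A

[#6][OX2H0][#6] describes an aliphatic oxygen bridging two carbons with no H on the oxygen (an ether).
(A) contains a methoxy ether (-OCH3), which satisfies every atom and bond constraint.
(B) has a hydroxyl group (-OH) but the oxygen has H1, not H0 bridging two carbons.
(C) has a carboxylic acid group (-C(=O)OH) but the -OH oxygen has H1; the =O is OX1, not OX2.
So the answer is (A).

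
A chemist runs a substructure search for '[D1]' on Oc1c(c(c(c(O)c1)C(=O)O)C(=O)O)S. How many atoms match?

7

The query [D1] means: atom with exactly one heavy-atom neighbour (degree 1).
Check the 15 heavy atoms by environment: 5× c (aromatic, D3) → no; 1× c (aromatic, D2) → no; 1× S (D1) → match; 2× C (D3) → no; 6× O (D1) → match.
Summing the matching environments: 1 + 6 = 7 matching atoms.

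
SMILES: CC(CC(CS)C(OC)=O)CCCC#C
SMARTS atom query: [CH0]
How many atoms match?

2

The query [CH0] means: aliphatic carbon with no attached hydrogen.
Check the 15 heavy atoms by environment: 5× C (H2) → no; 3× C (H1) → no; 2× C (H0) → match; 1× S (H1) → no; 2× O (H0) → no; 2× C (H3) → no.
That gives 2 matching atoms.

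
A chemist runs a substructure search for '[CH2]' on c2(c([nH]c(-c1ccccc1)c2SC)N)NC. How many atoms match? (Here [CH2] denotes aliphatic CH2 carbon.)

Check the 16 heavy atoms by environment: 1× n (aromatic, H1) → no; 5× c (aromatic, H0) → no; 1× N (H2) → no; 5× c (aromatic, H1) → no; 1× N (H1) → no; 2× C (H3) → no; 1× S (H0) → no.
No environment satisfies the query, so 0 matching atoms.

0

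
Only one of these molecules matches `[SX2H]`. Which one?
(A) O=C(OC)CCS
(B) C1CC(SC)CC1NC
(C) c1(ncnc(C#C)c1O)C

A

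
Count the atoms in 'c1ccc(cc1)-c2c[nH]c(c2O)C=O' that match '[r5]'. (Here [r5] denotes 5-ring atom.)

5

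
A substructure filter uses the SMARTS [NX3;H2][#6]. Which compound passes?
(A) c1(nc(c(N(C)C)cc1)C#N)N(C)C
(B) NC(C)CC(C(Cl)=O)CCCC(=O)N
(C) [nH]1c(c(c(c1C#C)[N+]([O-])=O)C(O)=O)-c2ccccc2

[NX3;H2][#6] describes a trivalent nitrogen with two H attached to carbon (a primary amine).
(A) has a nitrile (-C#N) but the nitrogen is NX1 (triple-bonded), not NX3 with two H.
(B) contains a primary amino group (-NH2), which satisfies every atom and bond constraint.
(C) has a nitro group (-[N+](=O)[O-]) but the nitrogen is [N+] with no H, not NX3H2.
So the answer is (B).

B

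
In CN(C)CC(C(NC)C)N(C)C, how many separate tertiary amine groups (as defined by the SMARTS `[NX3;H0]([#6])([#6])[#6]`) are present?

[NX3;H0]([#6])([#6])[#6] is the SMARTS for a tertiary amine: a trivalent nitrogen with no H, bonded to three carbons.
The molecule carries 2 separate instances of a dimethylamino group (-N(CH3)2) meeting every constraint; each maps to a distinct set of atoms, giving 2 matches.

2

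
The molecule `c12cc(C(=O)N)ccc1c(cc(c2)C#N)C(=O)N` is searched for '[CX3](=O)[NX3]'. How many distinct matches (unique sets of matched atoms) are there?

[CX3](=O)[NX3] is the SMARTS for an amide: a carbonyl carbon bonded to a trivalent nitrogen.
The molecule carries 2 separate instances of a primary amide (-C(=O)NH2) meeting every constraint; each maps to a distinct set of atoms, giving 2 matches.

2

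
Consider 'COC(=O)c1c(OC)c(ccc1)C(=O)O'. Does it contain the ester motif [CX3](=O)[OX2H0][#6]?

Yes

The pattern [CX3](=O)[OX2H0][#6] describes a carbonyl carbon bonded to an oxygen that is itself bonded to carbon (no H on that O) — an ester.
The molecule carries a methyl-ester group (-C(=O)OCH3), whose atoms satisfy every constraint of the query, so the pattern matches.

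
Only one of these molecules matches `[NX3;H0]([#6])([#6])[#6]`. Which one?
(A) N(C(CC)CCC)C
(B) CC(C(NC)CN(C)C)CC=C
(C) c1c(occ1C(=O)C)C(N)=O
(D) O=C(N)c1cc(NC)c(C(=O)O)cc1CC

B

[NX3;H0]([#6])([#6])[#6] describes a trivalent nitrogen with no H, bonded to three carbons (a tertiary amine).
(A) has an N-methylamino group (-NHCH3) but the nitrogen still has one H (H1), not H0.
(B) contains a dimethylamino group (-N(CH3)2), which satisfies every atom and bond constraint.
(C) has a primary amide (-C(=O)NH2) but the amide nitrogen has H2 and only one carbon neighbour.
(D) has a primary amide (-C(=O)NH2) but the amide nitrogen has H2 and only one carbon neighbour.
So the answer is (B).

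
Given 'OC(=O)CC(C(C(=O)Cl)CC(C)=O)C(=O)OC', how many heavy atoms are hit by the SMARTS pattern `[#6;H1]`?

2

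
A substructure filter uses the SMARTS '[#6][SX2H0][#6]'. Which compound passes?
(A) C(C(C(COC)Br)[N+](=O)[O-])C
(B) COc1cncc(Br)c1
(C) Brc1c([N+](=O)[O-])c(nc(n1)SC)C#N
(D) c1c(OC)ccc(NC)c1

C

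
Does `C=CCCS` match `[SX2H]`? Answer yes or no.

The pattern [SX2H] describes an aliphatic sulfur with two connections, one being H — a thiol.
The molecule carries a thiol (-SH), whose atoms satisfy every constraint of the query, so the pattern matches.

Yes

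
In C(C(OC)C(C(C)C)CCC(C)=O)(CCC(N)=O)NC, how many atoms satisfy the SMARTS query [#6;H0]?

2

The query [#6;H0] means: any carbon with no attached hydrogen.
Check the 20 heavy atoms by environment: 4× C (H2) → no; 4× C (H1) → no; 5× C (H3) → no; 2× C (H0) → match; 3× O (H0) → no; 1× N (H2) → no; 1× N (H1) → no.
That gives 2 matching atoms.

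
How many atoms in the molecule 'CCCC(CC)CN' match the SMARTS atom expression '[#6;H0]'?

0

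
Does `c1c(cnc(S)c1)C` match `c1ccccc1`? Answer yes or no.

No

The pattern c1ccccc1 describes six aromatic carbons in a ring — a benzene ring.
The closest candidate here is a methyl group (-CH3), but no six-membered all-carbon aromatic ring is present. No other fragment satisfies the full query, so there is no match.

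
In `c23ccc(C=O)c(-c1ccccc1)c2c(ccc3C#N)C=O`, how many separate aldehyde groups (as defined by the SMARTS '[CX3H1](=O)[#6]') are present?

2

[CX3H1](=O)[#6] is the SMARTS for an aldehyde: an sp2 carbon with one H, double-bonded to O and single-bonded to carbon.
The molecule carries 2 separate instances of an aldehyde (-CHO) meeting every constraint; each maps to a distinct set of atoms, giving 2 matches.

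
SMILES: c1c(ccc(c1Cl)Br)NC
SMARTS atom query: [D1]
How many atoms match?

3

The query [D1] means: atom with exactly one heavy-atom neighbour (degree 1).
Check the 10 heavy atoms by environment: 3× c (aromatic, D3) → no; 3× c (aromatic, D2) → no; 1× N (D2) → no; 1× C (D1) → match; 1× Cl (D1) → match; 1× Br (D1) → match.
Summing the matching environments: 1 + 1 + 1 = 3 matching atoms.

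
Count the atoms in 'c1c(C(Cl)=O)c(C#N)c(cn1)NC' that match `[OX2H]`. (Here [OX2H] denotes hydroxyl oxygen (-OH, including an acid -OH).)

The query [OX2H] means: aliphatic oxygen with two connections, one of which is H — an -OH oxygen.
Check the 13 heavy atoms by environment: 1× n (aromatic, H0, X2) → no; 2× c (aromatic, H1, X3) → no; 3× c (aromatic, H0, X3) → no; 1× C (H0, X2) → no; 1× N (H0, X1) → no; 1× C (H0, X3) → no; 1× O (H0, X1) → no; 1× Cl (H0, X1) → no; 1× N (H1, X3) → no; 1× C (H3, X4) → no.
No environment satisfies the query, so 0 matching atoms.

0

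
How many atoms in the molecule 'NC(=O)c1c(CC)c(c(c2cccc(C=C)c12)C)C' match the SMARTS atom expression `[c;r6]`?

10

The query [c;r6] means: aromatic carbon that belongs to a six-membered ring.
Check the 19 heavy atoms by environment: 10× c (aromatic, in 6-ring) → match; 7× C (acyclic) → no; 1× O (acyclic) → no; 1× N (acyclic) → no.
That gives 10 matching atoms.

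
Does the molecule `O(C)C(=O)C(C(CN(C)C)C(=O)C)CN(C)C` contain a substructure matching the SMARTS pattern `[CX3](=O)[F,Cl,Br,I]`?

No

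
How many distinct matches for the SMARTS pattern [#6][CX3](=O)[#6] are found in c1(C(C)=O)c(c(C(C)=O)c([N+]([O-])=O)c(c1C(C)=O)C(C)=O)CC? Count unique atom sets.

4

[#6][CX3](=O)[#6] is the SMARTS for a ketone: a carbonyl carbon (no H) flanked by two carbons.
The molecule carries 4 separate instances of an acetyl/ketone group (-C(=O)CH3) meeting every constraint; each maps to a distinct set of atoms, giving 4 matches.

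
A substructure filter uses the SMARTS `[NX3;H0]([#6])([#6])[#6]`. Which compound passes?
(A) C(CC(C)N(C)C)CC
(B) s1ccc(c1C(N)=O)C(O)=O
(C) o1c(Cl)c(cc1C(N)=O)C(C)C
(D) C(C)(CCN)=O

[NX3;H0]([#6])([#6])[#6] describes a trivalent nitrogen with no H, bonded to three carbons (a tertiary amine).
(A) contains a dimethylamino group (-N(CH3)2), which satisfies every atom and bond constraint.
(B) has a primary amide (-C(=O)NH2) but the amide nitrogen has H2 and only one carbon neighbour.
(C) has a primary amide (-C(=O)NH2) but the amide nitrogen has H2 and only one carbon neighbour.
(D) has a primary amino group (-NH2) but the nitrogen has H2, not H0 with three carbons.
So the answer is (A).

A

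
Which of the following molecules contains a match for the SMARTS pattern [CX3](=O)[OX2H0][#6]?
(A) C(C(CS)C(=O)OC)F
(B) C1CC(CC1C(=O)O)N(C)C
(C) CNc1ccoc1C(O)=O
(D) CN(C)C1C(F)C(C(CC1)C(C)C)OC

[CX3](=O)[OX2H0][#6] describes a carbonyl carbon bonded to an oxygen that is itself bonded to carbon (no H on that O) (an ester).
(A) contains a methyl-ester group (-C(=O)OCH3), which satisfies every atom and bond constraint.
(B) has a carboxylic acid group (-C(=O)OH) but the singly-bonded O carries H (OX2H1, not H0).
(C) has a carboxylic acid group (-C(=O)OH) but the singly-bonded O carries H (OX2H1, not H0).
(D) has a methoxy ether (-OCH3) but the ether oxygen is not adjacent to a C=O carbon.
So the answer is (A).

A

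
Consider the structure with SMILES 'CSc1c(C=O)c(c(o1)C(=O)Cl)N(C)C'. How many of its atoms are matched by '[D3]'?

6

Check the 15 heavy atoms by environment: 1× o (aromatic, D2) → no; 4× c (aromatic, D3) → match; 1× S (D2) → no; 3× C (D1) → no; 1× C (D3) → match; 2× O (D1) → no; 1× Cl (D1) → no; 1× N (D3) → match; 1× C (D2) → no.
Summing the matching environments: 4 + 1 + 1 = 6 matching atoms.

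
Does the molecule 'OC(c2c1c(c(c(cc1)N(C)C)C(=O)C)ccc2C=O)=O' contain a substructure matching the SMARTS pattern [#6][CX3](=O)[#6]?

The pattern [#6][CX3](=O)[#6] describes a carbonyl carbon (no H) flanked by two carbons — a ketone.
The molecule carries an acetyl/ketone group (-C(=O)CH3), whose atoms satisfy every constraint of the query, so the pattern matches.

Yes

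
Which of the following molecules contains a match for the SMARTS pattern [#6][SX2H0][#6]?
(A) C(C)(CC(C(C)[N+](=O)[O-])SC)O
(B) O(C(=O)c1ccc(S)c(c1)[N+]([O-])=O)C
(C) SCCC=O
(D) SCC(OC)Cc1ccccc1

A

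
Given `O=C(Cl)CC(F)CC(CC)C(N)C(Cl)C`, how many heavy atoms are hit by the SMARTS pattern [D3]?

The query [D3] means: atom with exactly three heavy-atom neighbours.
Check the 15 heavy atoms by environment: 3× C (D2) → no; 5× C (D3) → match; 2× C (D1) → no; 2× Cl (D1) → no; 1× N (D1) → no; 1× O (D1) → no; 1× F (D1) → no.
That gives 5 matching atoms.

5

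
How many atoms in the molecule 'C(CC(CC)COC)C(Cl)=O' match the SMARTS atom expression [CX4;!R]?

7

The query [CX4;!R] means: aliphatic carbon with four total connections, not in a ring.
Check the 11 heavy atoms by environment: 7× C (X4, acyclic) → match; 1× C (X3, acyclic) → no; 1× O (X1, acyclic) → no; 1× Cl (X1, acyclic) → no; 1× O (X2, acyclic) → no.
That gives 7 matching atoms.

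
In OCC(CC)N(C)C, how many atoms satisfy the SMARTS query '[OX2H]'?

1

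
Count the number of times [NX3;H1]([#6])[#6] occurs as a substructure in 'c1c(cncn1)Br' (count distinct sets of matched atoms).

0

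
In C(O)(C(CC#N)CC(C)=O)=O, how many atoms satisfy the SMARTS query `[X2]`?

2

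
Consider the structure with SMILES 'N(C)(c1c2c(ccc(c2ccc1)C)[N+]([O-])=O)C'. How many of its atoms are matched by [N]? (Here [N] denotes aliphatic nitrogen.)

2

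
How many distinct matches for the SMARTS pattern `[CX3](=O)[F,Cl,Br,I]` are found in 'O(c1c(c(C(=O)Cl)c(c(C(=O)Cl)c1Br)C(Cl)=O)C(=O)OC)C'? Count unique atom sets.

3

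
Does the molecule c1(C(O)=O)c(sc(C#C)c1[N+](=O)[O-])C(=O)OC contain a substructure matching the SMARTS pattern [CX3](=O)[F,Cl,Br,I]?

No

The pattern [CX3](=O)[F,Cl,Br,I] describes a carbonyl carbon bonded to a halogen — an acyl halide.
The closest candidate here is a carboxylic acid group (-C(=O)OH), but the carbonyl is bonded to -OH, not to a halogen. No other fragment satisfies the full query, so there is no match.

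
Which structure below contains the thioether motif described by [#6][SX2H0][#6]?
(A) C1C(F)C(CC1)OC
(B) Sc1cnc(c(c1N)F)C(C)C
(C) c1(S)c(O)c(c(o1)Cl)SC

[#6][SX2H0][#6] describes an aliphatic sulfur bridging two carbons with no H on the sulfur (a thioether).
(A) has a methoxy ether (-OCH3) but the bridging atom is O, not S.
(B) has a thiol (-SH) but the sulfur has H1, not H0 bridging two carbons.
(C) contains a methylthio ether (-SCH3), which satisfies every atom and bond constraint.
So the answer is (C).

C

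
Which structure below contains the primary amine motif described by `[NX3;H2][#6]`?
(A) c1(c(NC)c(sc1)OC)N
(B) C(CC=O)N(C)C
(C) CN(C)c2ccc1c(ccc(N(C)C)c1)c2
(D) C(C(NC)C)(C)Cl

[NX3;H2][#6] describes a trivalent nitrogen with two H attached to carbon (a primary amine).
(A) contains a primary amino group (-NH2), which satisfies every atom and bond constraint.
(B) has a dimethylamino group (-N(CH3)2) but the nitrogen has H0, not H2.
(C) has a dimethylamino group (-N(CH3)2) but the nitrogen has H0, not H2.
(D) has an N-methylamino group (-NHCH3) but the nitrogen bears two carbons and only one H (H1), not H2.
So the answer is (A).

A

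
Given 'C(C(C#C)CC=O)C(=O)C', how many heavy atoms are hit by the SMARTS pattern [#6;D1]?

2

The query [#6;D1] means: carbon bonded to exactly one heavy atom.
Check the 10 heavy atoms by environment: 4× C (D2) → no; 2× C (D3) → no; 2× C (D1) → match; 2× O (D1) → no.
That gives 2 matching atoms.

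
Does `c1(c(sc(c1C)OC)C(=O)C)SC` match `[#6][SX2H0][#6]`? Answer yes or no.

Yes

The pattern [#6][SX2H0][#6] describes an aliphatic sulfur bridging two carbons with no H on the sulfur — a thioether.
The molecule carries a methylthio ether (-SCH3), whose atoms satisfy every constraint of the query, so the pattern matches.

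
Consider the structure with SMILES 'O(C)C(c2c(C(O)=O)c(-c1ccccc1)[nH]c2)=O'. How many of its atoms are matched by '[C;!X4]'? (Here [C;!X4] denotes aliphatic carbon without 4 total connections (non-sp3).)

The query [C;!X4] means: aliphatic carbon that does not have four total connections.
Check the 18 heavy atoms by environment: 1× n (aromatic, X3) → no; 10× c (aromatic, X3) → no; 2× C (X3) → match; 2× O (X1) → no; 2× O (X2) → no; 1× C (X4) → no.
That gives 2 matching atoms.

2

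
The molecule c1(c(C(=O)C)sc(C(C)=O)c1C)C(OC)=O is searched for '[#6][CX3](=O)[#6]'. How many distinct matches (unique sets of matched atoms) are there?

[#6][CX3](=O)[#6] is the SMARTS for a ketone: a carbonyl carbon (no H) flanked by two carbons.
The molecule carries 2 separate instances of an acetyl/ketone group (-C(=O)CH3) meeting every constraint; each maps to a distinct set of atoms, giving 2 matches.

2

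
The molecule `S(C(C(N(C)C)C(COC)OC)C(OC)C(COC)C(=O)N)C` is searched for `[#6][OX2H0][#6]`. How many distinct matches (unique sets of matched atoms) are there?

4

[#6][OX2H0][#6] is the SMARTS for an ether: an aliphatic oxygen bridging two carbons with no H on the oxygen.
The molecule carries 4 separate instances of a methoxy ether (-OCH3) meeting every constraint; each maps to a distinct set of atoms, giving 4 matches.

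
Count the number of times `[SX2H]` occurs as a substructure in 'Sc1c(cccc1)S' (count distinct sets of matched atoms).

[SX2H] is the SMARTS for a thiol: an aliphatic sulfur with two connections, one being H.
The molecule carries 2 separate instances of a thiol (-SH) meeting every constraint; each maps to a distinct set of atoms, giving 2 matches.

2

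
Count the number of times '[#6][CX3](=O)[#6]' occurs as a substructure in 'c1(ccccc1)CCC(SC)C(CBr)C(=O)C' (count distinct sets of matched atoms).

1

[#6][CX3](=O)[#6] is the SMARTS for a ketone: a carbonyl carbon (no H) flanked by two carbons.
Exactly one fragment in the molecule meets all constraints, giving 1 match.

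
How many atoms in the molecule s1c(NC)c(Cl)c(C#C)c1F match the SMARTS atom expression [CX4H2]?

0

The query [CX4H2] means: sp3 carbon (X4) with exactly two hydrogens.
Check the 11 heavy atoms by environment: 1× s (aromatic, H0, X2) → no; 4× c (aromatic, H0, X3) → no; 1× N (H1, X3) → no; 1× C (H3, X4) → no; 1× F (H0, X1) → no; 1× C (H0, X2) → no; 1× C (H1, X2) → no; 1× Cl (H0, X1) → no.
No environment satisfies the query, so 0 matching atoms.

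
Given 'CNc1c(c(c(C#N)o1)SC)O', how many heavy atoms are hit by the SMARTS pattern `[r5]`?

5

The query [r5] means: r5 matches atoms in a five-membered ring.
Check the 12 heavy atoms by environment: 1× o (aromatic, in 5-ring) → match; 4× c (aromatic, in 5-ring) → match; 1× O (acyclic) → no; 2× N (acyclic) → no; 3× C (acyclic) → no; 1× S (acyclic) → no.
Summing the matching environments: 1 + 4 = 5 matching atoms.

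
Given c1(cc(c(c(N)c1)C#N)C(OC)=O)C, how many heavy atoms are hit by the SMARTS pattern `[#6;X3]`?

7

The query [#6;X3] means: any carbon (aromatic or not) with three total connections.
Check the 14 heavy atoms by environment: 6× c (aromatic, X3) → match; 1× C (X2) → no; 1× N (X1) → no; 1× C (X3) → match; 1× O (X1) → no; 1× O (X2) → no; 2× C (X4) → no; 1× N (X3) → no.
Summing the matching environments: 6 + 1 = 7 matching atoms.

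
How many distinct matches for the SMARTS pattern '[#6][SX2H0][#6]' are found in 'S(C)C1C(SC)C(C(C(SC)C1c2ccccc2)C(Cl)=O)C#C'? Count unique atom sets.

[#6][SX2H0][#6] is the SMARTS for a thioether: an aliphatic sulfur bridging two carbons with no H on the sulfur.
The molecule carries 3 separate instances of a methylthio ether (-SCH3) meeting every constraint; each maps to a distinct set of atoms, giving 3 matches.

3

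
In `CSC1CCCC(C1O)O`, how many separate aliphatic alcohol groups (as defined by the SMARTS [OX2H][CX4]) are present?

2

[OX2H][CX4] is the SMARTS for an aliphatic alcohol: a hydroxyl oxygen bound to an sp3 (X4) carbon.
The molecule carries 2 separate instances of a hydroxyl group (-OH) meeting every constraint; each maps to a distinct set of atoms, giving 2 matches.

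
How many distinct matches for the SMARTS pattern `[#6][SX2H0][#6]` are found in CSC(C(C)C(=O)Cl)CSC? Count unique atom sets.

2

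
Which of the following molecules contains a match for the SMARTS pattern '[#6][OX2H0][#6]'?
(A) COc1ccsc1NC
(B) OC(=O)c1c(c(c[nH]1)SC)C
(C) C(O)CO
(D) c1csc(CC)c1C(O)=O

[#6][OX2H0][#6] describes an aliphatic oxygen bridging two carbons with no H on the oxygen (an ether).
(A) contains a methoxy ether (-OCH3), which satisfies every atom and bond constraint.
(B) has a carboxylic acid group (-C(=O)OH) but the -OH oxygen has H1; the =O is OX1, not OX2.
(C) has a hydroxyl group (-OH) but the oxygen has H1, not H0 bridging two carbons.
(D) has a carboxylic acid group (-C(=O)OH) but the -OH oxygen has H1; the =O is OX1, not OX2.
So the answer is (A).

A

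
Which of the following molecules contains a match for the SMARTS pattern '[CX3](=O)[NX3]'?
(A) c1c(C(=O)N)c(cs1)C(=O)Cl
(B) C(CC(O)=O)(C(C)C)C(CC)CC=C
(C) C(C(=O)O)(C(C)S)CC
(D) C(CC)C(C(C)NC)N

[CX3](=O)[NX3] describes a carbonyl carbon bonded to a trivalent nitrogen (an amide).
(A) contains a primary amide (-C(=O)NH2), which satisfies every atom and bond constraint.
(B) has a carboxylic acid group (-C(=O)OH) but the carbonyl is bonded to O, not to an NX3 nitrogen.
(C) has a carboxylic acid group (-C(=O)OH) but the carbonyl is bonded to O, not to an NX3 nitrogen.
(D) has a primary amino group (-NH2) but the -NH2 is not attached to a carbonyl carbon.
So the answer is (A).

A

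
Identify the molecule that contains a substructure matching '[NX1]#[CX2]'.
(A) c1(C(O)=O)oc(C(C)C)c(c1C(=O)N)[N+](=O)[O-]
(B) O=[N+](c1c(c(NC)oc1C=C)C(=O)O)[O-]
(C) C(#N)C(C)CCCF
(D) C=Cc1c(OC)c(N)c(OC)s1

C

[NX1]#[CX2] describes a nitrogen triple-bonded to a two-connected carbon (a nitrile).
(A) has a nitro group (-[N+](=O)[O-]) but there is no C#N triple bond.
(B) has a nitro group (-[N+](=O)[O-]) but there is no C#N triple bond.
(C) contains a nitrile (-C#N), which satisfies every atom and bond constraint.
(D) has a primary amino group (-NH2) but the nitrogen is NX3 (three connections), not NX1 triple-bonded.
So the answer is (C).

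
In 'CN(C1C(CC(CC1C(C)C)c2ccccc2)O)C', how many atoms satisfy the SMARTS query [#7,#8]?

Check the 19 heavy atoms by environment: 11× C → no; 6× c (aromatic) → no; 1× O → match; 1× N → match.
Summing the matching environments: 1 + 1 = 2 matching atoms.

2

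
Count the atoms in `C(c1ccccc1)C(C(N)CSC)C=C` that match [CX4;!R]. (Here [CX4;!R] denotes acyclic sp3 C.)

5

The query [CX4;!R] means: aliphatic carbon with four total connections, not in a ring.
Check the 15 heavy atoms by environment: 5× C (X4, acyclic) → match; 1× N (X3, acyclic) → no; 2× C (X3, acyclic) → no; 6× c (aromatic, X3, in 6-ring) → no; 1× S (X2, acyclic) → no.
That gives 5 matching atoms.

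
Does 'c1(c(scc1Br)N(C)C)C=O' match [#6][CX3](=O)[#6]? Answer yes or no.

The pattern [#6][CX3](=O)[#6] describes a carbonyl carbon (no H) flanked by two carbons — a ketone.
The closest candidate here is an aldehyde (-CHO), but the carbonyl carbon has H1, so it is not flanked by two carbons. No other fragment satisfies the full query, so there is no match.

No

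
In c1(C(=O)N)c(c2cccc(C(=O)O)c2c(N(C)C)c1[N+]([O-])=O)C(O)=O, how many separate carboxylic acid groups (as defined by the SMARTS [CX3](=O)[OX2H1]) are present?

2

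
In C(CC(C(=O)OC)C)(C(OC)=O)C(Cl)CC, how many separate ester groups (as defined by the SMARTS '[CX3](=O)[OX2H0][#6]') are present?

[CX3](=O)[OX2H0][#6] is the SMARTS for an ester: a carbonyl carbon bonded to an oxygen that is itself bonded to carbon (no H on that O).
The molecule carries 2 separate instances of a methyl-ester group (-C(=O)OCH3) meeting every constraint; each maps to a distinct set of atoms, giving 2 matches.

2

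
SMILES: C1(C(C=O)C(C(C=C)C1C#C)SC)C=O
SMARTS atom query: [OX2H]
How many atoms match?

0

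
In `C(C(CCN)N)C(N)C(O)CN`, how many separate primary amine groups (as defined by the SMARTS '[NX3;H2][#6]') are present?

4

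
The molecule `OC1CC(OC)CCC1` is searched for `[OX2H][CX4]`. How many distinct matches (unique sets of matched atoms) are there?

[OX2H][CX4] is the SMARTS for an aliphatic alcohol: a hydroxyl oxygen bound to an sp3 (X4) carbon.
Exactly one fragment in the molecule meets all constraints, giving 1 match.

1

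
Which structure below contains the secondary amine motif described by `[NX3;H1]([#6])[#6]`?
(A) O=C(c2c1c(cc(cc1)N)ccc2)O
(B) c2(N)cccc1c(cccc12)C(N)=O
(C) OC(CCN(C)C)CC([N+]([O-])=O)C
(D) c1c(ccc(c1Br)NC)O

D

[NX3;H1]([#6])[#6] describes a trivalent nitrogen with one H, bonded to two carbons (a secondary amine).
(A) has a primary amino group (-NH2) but the nitrogen has H2 and only one carbon neighbour.
(B) has a primary amino group (-NH2) but the nitrogen has H2 and only one carbon neighbour.
(C) has a dimethylamino group (-N(CH3)2) but the nitrogen has H0, not H1.
(D) contains an N-methylamino group (-NHCH3), which satisfies every atom and bond constraint.
So the answer is (D).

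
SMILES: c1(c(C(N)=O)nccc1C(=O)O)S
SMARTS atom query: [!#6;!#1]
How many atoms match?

The query [!#6;!#1] means: not carbon and not hydrogen — any heteroatom.
Check the 13 heavy atoms by environment: 1× n (aromatic) → match; 5× c (aromatic) → no; 2× C → no; 3× O → match; 1× N → match; 1× S → match.
Summing the matching environments: 1 + 3 + 1 + 1 = 6 matching atoms.

6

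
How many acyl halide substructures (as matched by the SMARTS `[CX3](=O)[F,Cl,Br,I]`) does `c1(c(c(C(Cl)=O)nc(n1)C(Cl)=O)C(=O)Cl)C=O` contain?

[CX3](=O)[F,Cl,Br,I] is the SMARTS for an acyl halide: a carbonyl carbon bonded to a halogen.
The molecule carries 3 separate instances of an acyl chloride (-C(=O)Cl) meeting every constraint; each maps to a distinct set of atoms, giving 3 matches.

3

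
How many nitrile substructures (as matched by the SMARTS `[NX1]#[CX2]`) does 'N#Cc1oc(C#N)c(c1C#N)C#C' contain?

[NX1]#[CX2] is the SMARTS for a nitrile: a nitrogen triple-bonded to a two-connected carbon.
The molecule carries 3 separate instances of a nitrile (-C#N) meeting every constraint; each maps to a distinct set of atoms, giving 3 matches.

3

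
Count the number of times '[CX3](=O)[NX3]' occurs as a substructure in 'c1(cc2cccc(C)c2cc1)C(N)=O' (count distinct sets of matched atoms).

[CX3](=O)[NX3] is the SMARTS for an amide: a carbonyl carbon bonded to a trivalent nitrogen.
Exactly one fragment in the molecule meets all constraints, giving 1 match.

1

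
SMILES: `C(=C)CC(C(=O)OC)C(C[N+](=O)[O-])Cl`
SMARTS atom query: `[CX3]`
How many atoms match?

3

The query [CX3] means: C with X3: aliphatic carbon with exactly 3 total connections.
Check the 14 heavy atoms by environment: 5× C (X4) → no; 1× N (charge +1, X3) → no; 1× O (charge -1, X1) → no; 2× O (X1) → no; 3× C (X3) → match; 1× O (X2) → no; 1× Cl (X1) → no.
That gives 3 matching atoms.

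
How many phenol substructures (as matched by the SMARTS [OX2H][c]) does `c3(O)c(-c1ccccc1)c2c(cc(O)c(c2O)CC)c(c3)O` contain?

4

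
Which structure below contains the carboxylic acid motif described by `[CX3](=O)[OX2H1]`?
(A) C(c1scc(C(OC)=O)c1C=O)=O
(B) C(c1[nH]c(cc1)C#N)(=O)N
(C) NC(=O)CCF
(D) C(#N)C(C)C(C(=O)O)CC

D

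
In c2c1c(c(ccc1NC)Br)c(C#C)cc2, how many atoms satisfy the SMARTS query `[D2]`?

7

The query [D2] means: atom with exactly two heavy-atom neighbours.
Check the 15 heavy atoms by environment: 5× c (aromatic, D3) → no; 5× c (aromatic, D2) → match; 1× C (D2) → match; 2× C (D1) → no; 1× Br (D1) → no; 1× N (D2) → match.
Summing the matching environments: 5 + 1 + 1 = 7 matching atoms.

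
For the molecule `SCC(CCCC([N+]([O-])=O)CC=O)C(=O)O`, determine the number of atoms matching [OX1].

4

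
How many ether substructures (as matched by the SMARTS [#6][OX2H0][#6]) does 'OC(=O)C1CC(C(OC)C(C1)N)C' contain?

[#6][OX2H0][#6] is the SMARTS for an ether: an aliphatic oxygen bridging two carbons with no H on the oxygen.
Exactly one fragment in the molecule meets all constraints, giving 1 match.

1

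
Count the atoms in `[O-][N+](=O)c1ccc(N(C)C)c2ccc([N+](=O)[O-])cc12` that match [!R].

Check the 19 heavy atoms by environment: 10× c (aromatic, in 6-ring) → no; 1× N (acyclic) → match; 2× C (acyclic) → match; 2× N (charge +1, acyclic) → match; 2× O (charge -1, acyclic) → match; 2× O (acyclic) → match.
Summing the matching environments: 1 + 2 + 2 + 2 + 2 = 9 matching atoms.

9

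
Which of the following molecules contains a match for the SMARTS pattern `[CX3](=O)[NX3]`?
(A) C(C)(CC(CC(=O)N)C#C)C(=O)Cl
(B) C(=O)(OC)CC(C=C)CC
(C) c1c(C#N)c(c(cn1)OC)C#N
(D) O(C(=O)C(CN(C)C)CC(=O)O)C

[CX3](=O)[NX3] describes a carbonyl carbon bonded to a trivalent nitrogen (an amide).
(A) contains a primary amide (-C(=O)NH2), which satisfies every atom and bond constraint.
(B) has a methyl-ester group (-C(=O)OCH3) but the carbonyl is bonded to O, not to an NX3 nitrogen.
(C) has a nitrile (-C#N) but the nitrile N is NX1 (triple-bonded), not NX3.
(D) has a carboxylic acid group (-C(=O)OH) but the carbonyl is bonded to O, not to an NX3 nitrogen.
So the answer is (A).

A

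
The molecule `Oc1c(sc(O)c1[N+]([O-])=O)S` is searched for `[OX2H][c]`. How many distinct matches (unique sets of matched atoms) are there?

2

[OX2H][c] is the SMARTS for a phenol: a hydroxyl oxygen attached to an aromatic carbon.
The molecule carries 2 separate instances of a hydroxyl group (-OH) meeting every constraint; each maps to a distinct set of atoms, giving 2 matches.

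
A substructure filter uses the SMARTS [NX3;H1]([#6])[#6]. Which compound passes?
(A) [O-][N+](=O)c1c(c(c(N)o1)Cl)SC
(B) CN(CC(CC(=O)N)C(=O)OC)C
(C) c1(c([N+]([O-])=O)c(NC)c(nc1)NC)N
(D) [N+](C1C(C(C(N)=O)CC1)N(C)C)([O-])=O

[NX3;H1]([#6])[#6] describes a trivalent nitrogen with one H, bonded to two carbons (a secondary amine).
(A) has a primary amino group (-NH2) but the nitrogen has H2 and only one carbon neighbour.
(B) has a primary amide (-C(=O)NH2) but the -C(=O)NH2 nitrogen has H2, not H1.
(C) contains an N-methylamino group (-NHCH3), which satisfies every atom and bond constraint.
(D) has a dimethylamino group (-N(CH3)2) but the nitrogen has H0, not H1.
So the answer is (C).

C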